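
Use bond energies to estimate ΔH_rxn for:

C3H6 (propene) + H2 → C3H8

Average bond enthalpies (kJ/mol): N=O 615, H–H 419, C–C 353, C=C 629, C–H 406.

ΔH ≈ −117 kJ

Bonds broken (reactants):
  C–C: 1 × 353 = 353
  C–H: 6 × 406 = 2436
  C=C: 1 × 629 = 629
  H–H: 1 × 419 = 419
  Σ(broken) = 3837 kJ
Bonds formed (products):
  C–C: 2 × 353 = 706
  C–H: 8 × 406 = 3248
  Σ(formed) = 3954 kJ
ΔH = Σ(broken) − Σ(formed) = 3837 − 3954 = −117 kJ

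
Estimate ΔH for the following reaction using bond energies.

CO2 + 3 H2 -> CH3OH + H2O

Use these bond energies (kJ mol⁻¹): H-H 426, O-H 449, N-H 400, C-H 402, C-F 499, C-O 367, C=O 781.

ΔH ≈ −80 kJ

Bonds broken (reactants):
  C=O: 2 × 781 = 1562
  H-H: 3 × 426 = 1278
  Σ(broken) = 2840 kJ
Bonds formed (products):
  C-H: 3 × 402 = 1206
  C-O: 1 × 367 = 367
  O-H: 3 × 449 = 1347
  Σ(formed) = 2920 kJ
ΔH = Σ(broken) − Σ(formed) = 2840 − 2920 = −80 kJ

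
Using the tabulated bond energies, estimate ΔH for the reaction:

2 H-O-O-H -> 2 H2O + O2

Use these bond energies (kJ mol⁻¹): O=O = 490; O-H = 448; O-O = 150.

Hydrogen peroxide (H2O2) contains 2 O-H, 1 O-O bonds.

ΔH ≈ −190 kJ

Bonds broken (reactants):
  O-H: 4 × 448 = 1792
  O-O: 2 × 150 = 300
  Σ(broken) = 2092 kJ
Bonds formed (products):
  O-H: 4 × 448 = 1792
  O=O: 1 × 490 = 490
  Σ(formed) = 2282 kJ
ΔH = Σ(broken) − Σ(formed) = 2092 − 2282 = −190 kJ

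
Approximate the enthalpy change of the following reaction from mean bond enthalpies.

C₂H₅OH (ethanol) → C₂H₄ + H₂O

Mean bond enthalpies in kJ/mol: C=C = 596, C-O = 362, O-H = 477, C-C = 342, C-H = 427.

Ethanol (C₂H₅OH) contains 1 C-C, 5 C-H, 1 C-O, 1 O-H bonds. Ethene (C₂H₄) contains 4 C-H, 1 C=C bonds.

Bonds broken (reactants):
  C-C: 1 × 342 = 342
  C-H: 5 × 427 = 2135
  C-O: 1 × 362 = 362
  O-H: 1 × 477 = 477
  Σ(broken) = 3316 kJ
Bonds formed (products):
  C-H: 4 × 427 = 1708
  C=C: 1 × 596 = 596
  O-H: 2 × 477 = 954
  Σ(formed) = 3258 kJ
ΔH = Σ(broken) − Σ(formed) = 3316 − 3258 = +58 kJ

ΔH ≈ +58 kJ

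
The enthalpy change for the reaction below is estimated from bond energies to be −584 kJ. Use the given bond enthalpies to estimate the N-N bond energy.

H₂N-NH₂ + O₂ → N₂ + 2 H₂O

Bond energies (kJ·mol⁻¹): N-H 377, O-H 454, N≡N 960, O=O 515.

Let D be the N-N bond energy.
Σ(broken) = 4×377 + 1×D + 1×515 = 2023 + D
Σ(formed) = 1×960 + 4×454 = 2776
ΔH = Σ(broken) − Σ(formed) = (2023 + D) − (2776) = −753 + D
Setting this equal to −584 kJ gives D = 169 kJ/mol.

D(N-N) ≈ 169 kJ/mol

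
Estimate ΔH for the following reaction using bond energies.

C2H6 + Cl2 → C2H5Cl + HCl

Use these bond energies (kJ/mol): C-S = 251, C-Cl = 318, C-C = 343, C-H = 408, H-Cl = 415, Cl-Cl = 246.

Bonds broken (reactants):
  C-C: 1 × 343 = 343
  C-H: 6 × 408 = 2448
  Cl-Cl: 1 × 246 = 246
  Σ(broken) = 3037 kJ
Bonds formed (products):
  C-C: 1 × 343 = 343
  C-Cl: 1 × 318 = 318
  C-H: 5 × 408 = 2040
  H-Cl: 1 × 415 = 415
  Σ(formed) = 3116 kJ
ΔH = Σ(broken) − Σ(formed) = 3037 − 3116 = −79 kJ

ΔH ≈ −79 kJ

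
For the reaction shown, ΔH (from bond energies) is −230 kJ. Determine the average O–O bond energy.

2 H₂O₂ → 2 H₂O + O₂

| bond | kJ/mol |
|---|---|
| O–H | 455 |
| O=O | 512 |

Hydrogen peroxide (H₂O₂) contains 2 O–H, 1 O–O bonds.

Let D be the O–O bond energy.
Σ(broken) = 4×455 + 2×D = 1820 + 2D
Σ(formed) = 4×455 + 1×512 = 2332
ΔH = Σ(broken) − Σ(formed) = (1820 + 2D) − (2332) = −512 + 2D
Setting this equal to −230 kJ gives 2D = 282, so D = 141 kJ/mol.

D(O–O) ≈ 141 kJ/mol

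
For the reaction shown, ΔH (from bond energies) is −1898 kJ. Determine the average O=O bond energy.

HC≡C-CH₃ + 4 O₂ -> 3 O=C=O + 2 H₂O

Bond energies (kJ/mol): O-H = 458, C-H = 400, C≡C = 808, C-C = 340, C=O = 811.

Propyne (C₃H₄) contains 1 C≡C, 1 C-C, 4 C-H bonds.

Let D be the O=O bond energy.
Σ(broken) = 1×808 + 1×340 + 4×400 + 4×D = 2748 + 4D
Σ(formed) = 6×811 + 4×458 = 6698
ΔH = Σ(broken) − Σ(formed) = (2748 + 4D) − (6698) = −3950 + 4D
Setting this equal to −1898 kJ gives 4D = 2052, so D = 513 kJ/mol.

D(O=O) ≈ 513 kJ/mol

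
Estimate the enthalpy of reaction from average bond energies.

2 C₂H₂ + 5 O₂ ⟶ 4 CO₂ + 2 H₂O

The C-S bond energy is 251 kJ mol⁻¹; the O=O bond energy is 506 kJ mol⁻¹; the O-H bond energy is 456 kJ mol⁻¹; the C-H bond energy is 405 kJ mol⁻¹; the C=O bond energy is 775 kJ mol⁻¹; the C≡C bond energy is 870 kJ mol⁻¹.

Bonds broken (reactants):
  C≡C: 2 × 870 = 1740
  C-H: 4 × 405 = 1620
  O=O: 5 × 506 = 2530
  Σ(broken) = 5890 kJ
Bonds formed (products):
  C=O: 8 × 775 = 6200
  O-H: 4 × 456 = 1824
  Σ(formed) = 8024 kJ
ΔH = Σ(broken) − Σ(formed) = 5890 − 8024 = −2134 kJ

ΔH ≈ −2134 kJ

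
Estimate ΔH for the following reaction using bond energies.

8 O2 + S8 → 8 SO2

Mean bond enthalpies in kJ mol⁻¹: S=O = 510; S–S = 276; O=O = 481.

Bonds broken (reactants):
  O=O: 8 × 481 = 3848
  S–S: 8 × 276 = 2208
  Σ(broken) = 6056 kJ
Bonds formed (products):
  S=O: 16 × 510 = 8160
  Σ(formed) = 8160 kJ
ΔH = Σ(broken) − Σ(formed) = 6056 − 8160 = −2104 kJ

ΔH ≈ −2104 kJ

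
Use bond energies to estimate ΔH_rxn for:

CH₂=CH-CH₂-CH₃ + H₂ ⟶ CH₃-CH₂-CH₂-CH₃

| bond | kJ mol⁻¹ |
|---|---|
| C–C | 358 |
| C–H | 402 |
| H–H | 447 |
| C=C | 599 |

Bonds broken (reactants):
  C–C: 2 × 358 = 716
  C–H: 8 × 402 = 3216
  C=C: 1 × 599 = 599
  H–H: 1 × 447 = 447
  Σ(broken) = 4978 kJ
Bonds formed (products):
  C–C: 3 × 358 = 1074
  C–H: 10 × 402 = 4020
  Σ(formed) = 5094 kJ
ΔH = Σ(broken) − Σ(formed) = 4978 − 5094 = −116 kJ

ΔH ≈ −116 kJ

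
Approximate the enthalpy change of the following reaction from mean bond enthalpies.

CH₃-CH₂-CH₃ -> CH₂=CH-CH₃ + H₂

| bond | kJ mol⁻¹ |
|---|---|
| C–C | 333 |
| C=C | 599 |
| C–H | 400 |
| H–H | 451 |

ΔH ≈ +83 kJ

Bonds broken (reactants):
  C–C: 2 × 333 = 666
  C–H: 8 × 400 = 3200
  Σ(broken) = 3866 kJ
Bonds formed (products):
  C–C: 1 × 333 = 333
  C–H: 6 × 400 = 2400
  C=C: 1 × 599 = 599
  H–H: 1 × 451 = 451
  Σ(formed) = 3783 kJ
ΔH = Σ(broken) − Σ(formed) = 3866 − 3783 = +83 kJ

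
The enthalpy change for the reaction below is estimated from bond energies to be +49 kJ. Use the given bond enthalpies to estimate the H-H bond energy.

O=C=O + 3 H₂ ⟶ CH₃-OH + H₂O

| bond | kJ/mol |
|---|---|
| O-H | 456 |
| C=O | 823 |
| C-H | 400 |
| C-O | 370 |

Let D be the H-H bond energy.
Σ(broken) = 2×823 + 3×D = 1646 + 3D
Σ(formed) = 3×400 + 1×370 + 3×456 = 2938
ΔH = Σ(broken) − Σ(formed) = (1646 + 3D) − (2938) = −1292 + 3D
Setting this equal to +49 kJ gives 3D = 1341, so D = 447 kJ/mol.

D(H-H) ≈ 447 kJ/mol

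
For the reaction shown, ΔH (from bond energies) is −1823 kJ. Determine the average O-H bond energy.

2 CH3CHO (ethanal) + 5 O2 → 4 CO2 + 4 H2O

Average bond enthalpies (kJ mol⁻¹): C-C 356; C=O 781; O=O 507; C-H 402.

D(O-H) ≈ 450 kJ/mol

Let D be the O-H bond energy.
Σ(broken) = 2×356 + 8×402 + 2×781 + 5×507 = 8025
Σ(formed) = 8×781 + 8×D = 6248 + 8D
ΔH = Σ(broken) − Σ(formed) = (8025) − (6248 + 8D) = +1777 − 8D
Setting this equal to −1823 kJ gives 8D = 3600, so D = 450 kJ/mol.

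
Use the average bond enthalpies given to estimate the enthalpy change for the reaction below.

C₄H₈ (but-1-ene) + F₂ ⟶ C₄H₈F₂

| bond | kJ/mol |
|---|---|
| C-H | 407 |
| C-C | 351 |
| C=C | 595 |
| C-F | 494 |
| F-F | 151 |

ΔH ≈ −593 kJ

Bonds broken (reactants):
  C-C: 2 × 351 = 702
  C-H: 8 × 407 = 3256
  C=C: 1 × 595 = 595
  F-F: 1 × 151 = 151
  Σ(broken) = 4704 kJ
Bonds formed (products):
  C-C: 3 × 351 = 1053
  C-F: 2 × 494 = 988
  C-H: 8 × 407 = 3256
  Σ(formed) = 5297 kJ
ΔH = Σ(broken) − Σ(formed) = 4704 − 5297 = −593 kJ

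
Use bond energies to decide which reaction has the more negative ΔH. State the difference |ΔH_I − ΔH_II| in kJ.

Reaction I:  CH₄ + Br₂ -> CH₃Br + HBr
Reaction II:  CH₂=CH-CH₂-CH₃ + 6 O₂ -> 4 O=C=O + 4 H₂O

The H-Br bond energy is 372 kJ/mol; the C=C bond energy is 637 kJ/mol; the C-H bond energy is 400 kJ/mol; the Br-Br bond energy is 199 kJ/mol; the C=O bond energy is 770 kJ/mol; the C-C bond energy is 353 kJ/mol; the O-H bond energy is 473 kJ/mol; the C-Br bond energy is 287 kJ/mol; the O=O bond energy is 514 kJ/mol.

Reaction I:
  Bonds broken (reactants):
    Br-Br: 1 × 199 = 199
    C-H: 4 × 400 = 1600
    Σ(broken) = 1799 kJ
  Bonds formed (products):
    C-Br: 1 × 287 = 287
    C-H: 3 × 400 = 1200
    H-Br: 1 × 372 = 372
    Σ(formed) = 1859 kJ
  ΔH_I = 1799 − 1859 = −60 kJ
Reaction II:
  Bonds broken (reactants):
    C-C: 2 × 353 = 706
    C-H: 8 × 400 = 3200
    C=C: 1 × 637 = 637
    O=O: 6 × 514 = 3084
    Σ(broken) = 7627 kJ
  Bonds formed (products):
    C=O: 8 × 770 = 6160
    O-H: 8 × 473 = 3784
    Σ(formed) = 9944 kJ
  ΔH_II = 7627 − 9944 = −2317 kJ
ΔH_I − ΔH_II = +2257 kJ, so reaction II has the more negative ΔH; |ΔH_I − ΔH_II| = 2257 kJ.

Reaction II, by 2257 kJ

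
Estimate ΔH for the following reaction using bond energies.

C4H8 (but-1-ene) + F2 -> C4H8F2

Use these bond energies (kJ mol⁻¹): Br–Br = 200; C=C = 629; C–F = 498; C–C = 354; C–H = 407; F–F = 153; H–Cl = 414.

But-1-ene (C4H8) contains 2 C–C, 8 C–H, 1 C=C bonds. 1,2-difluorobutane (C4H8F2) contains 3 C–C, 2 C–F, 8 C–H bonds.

ΔH ≈ −568 kJ

Bonds broken (reactants):
  C–C: 2 × 354 = 708
  C–H: 8 × 407 = 3256
  C=C: 1 × 629 = 629
  F–F: 1 × 153 = 153
  Σ(broken) = 4746 kJ
Bonds formed (products):
  C–C: 3 × 354 = 1062
  C–F: 2 × 498 = 996
  C–H: 8 × 407 = 3256
  Σ(formed) = 5314 kJ
ΔH = Σ(broken) − Σ(formed) = 4746 − 5314 = −568 kJ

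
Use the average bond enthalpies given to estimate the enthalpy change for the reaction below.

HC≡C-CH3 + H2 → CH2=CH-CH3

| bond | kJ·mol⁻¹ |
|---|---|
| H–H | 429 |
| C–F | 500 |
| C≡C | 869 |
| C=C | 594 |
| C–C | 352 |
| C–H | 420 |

ΔH ≈ −136 kJ

Bonds broken (reactants):
  C≡C: 1 × 869 = 869
  C–C: 1 × 352 = 352
  C–H: 4 × 420 = 1680
  H–H: 1 × 429 = 429
  Σ(broken) = 3330 kJ
Bonds formed (products):
  C–C: 1 × 352 = 352
  C–H: 6 × 420 = 2520
  C=C: 1 × 594 = 594
  Σ(formed) = 3466 kJ
ΔH = Σ(broken) − Σ(formed) = 3330 − 3466 = −136 kJ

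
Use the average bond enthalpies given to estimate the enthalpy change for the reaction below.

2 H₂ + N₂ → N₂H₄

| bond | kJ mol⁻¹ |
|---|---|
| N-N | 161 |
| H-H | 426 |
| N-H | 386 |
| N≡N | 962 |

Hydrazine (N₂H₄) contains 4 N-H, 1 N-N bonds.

Bonds broken (reactants):
  H-H: 2 × 426 = 852
  N≡N: 1 × 962 = 962
  Σ(broken) = 1814 kJ
Bonds formed (products):
  N-H: 4 × 386 = 1544
  N-N: 1 × 161 = 161
  Σ(formed) = 1705 kJ
ΔH = Σ(broken) − Σ(formed) = 1814 − 1705 = +109 kJ

ΔH ≈ +109 kJ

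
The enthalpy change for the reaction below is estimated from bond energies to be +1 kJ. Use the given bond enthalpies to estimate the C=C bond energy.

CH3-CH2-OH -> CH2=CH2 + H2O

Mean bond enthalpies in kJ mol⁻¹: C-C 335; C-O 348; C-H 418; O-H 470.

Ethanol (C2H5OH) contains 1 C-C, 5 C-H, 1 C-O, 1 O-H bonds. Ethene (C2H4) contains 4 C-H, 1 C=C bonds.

Let D be the C=C bond energy.
Σ(broken) = 1×335 + 5×418 + 1×348 + 1×470 = 3243
Σ(formed) = 4×418 + 1×D + 2×470 = 2612 + D
ΔH = Σ(broken) − Σ(formed) = (3243) − (2612 + D) = +631 − D
Setting this equal to +1 kJ gives D = 630 kJ/mol.

D(C=C) ≈ 630 kJ/mol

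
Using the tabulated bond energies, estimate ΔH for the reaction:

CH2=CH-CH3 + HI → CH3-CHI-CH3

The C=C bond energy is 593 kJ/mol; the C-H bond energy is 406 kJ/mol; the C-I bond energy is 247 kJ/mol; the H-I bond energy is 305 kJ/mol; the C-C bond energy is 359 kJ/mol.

Bonds broken (reactants):
  C-C: 1 × 359 = 359
  C-H: 6 × 406 = 2436
  C=C: 1 × 593 = 593
  H-I: 1 × 305 = 305
  Σ(broken) = 3693 kJ
Bonds formed (products):
  C-C: 2 × 359 = 718
  C-H: 7 × 406 = 2842
  C-I: 1 × 247 = 247
  Σ(formed) = 3807 kJ
ΔH = Σ(broken) − Σ(formed) = 3693 − 3807 = −114 kJ

ΔH ≈ −114 kJ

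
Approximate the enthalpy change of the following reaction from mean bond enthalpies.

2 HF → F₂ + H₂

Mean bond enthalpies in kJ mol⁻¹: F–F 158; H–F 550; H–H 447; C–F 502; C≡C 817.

ΔH ≈ +495 kJ

Bonds broken (reactants):
  H–F: 2 × 550 = 1100
  Σ(broken) = 1100 kJ
Bonds formed (products):
  F–F: 1 × 158 = 158
  H–H: 1 × 447 = 447
  Σ(formed) = 605 kJ
ΔH = Σ(broken) − Σ(formed) = 1100 − 605 = +495 kJ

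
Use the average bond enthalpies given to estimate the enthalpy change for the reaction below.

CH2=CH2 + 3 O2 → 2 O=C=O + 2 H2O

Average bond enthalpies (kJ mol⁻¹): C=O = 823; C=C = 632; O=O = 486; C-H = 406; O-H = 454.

ΔH ≈ −1394 kJ

Bonds broken (reactants):
  C-H: 4 × 406 = 1624
  C=C: 1 × 632 = 632
  O=O: 3 × 486 = 1458
  Σ(broken) = 3714 kJ
Bonds formed (products):
  C=O: 4 × 823 = 3292
  O-H: 4 × 454 = 1816
  Σ(formed) = 5108 kJ
ΔH = Σ(broken) − Σ(formed) = 3714 − 5108 = −1394 kJ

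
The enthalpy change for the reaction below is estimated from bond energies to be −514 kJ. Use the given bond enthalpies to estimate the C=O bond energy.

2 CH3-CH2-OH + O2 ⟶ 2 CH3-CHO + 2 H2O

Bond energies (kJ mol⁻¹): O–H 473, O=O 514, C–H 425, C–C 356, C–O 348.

Let D be the C=O bond energy.
Σ(broken) = 2×356 + 10×425 + 2×348 + 2×473 + 1×514 = 7118
Σ(formed) = 2×356 + 8×425 + 2×D + 4×473 = 6004 + 2D
ΔH = Σ(broken) − Σ(formed) = (7118) − (6004 + 2D) = +1114 − 2D
Setting this equal to −514 kJ gives 2D = 1628, so D = 814 kJ/mol.

D(C=O) ≈ 814 kJ/mol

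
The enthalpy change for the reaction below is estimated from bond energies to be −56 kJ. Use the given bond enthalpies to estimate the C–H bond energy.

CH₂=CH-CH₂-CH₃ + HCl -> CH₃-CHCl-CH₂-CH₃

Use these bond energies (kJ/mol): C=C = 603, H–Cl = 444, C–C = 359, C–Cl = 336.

Let D be the C–H bond energy.
Σ(broken) = 2×359 + 8×D + 1×603 + 1×444 = 1765 + 8D
Σ(formed) = 3×359 + 1×336 + 9×D = 1413 + 9D
ΔH = Σ(broken) − Σ(formed) = (1765 + 8D) − (1413 + 9D) = +352 − D
Setting this equal to −56 kJ gives D = 408 kJ/mol.

D(C–H) ≈ 408 kJ/mol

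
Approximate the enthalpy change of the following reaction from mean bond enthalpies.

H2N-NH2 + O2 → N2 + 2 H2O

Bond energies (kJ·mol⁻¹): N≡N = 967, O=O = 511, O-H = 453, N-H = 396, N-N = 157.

ΔH ≈ −527 kJ

Bonds broken (reactants):
  N-H: 4 × 396 = 1584
  N-N: 1 × 157 = 157
  O=O: 1 × 511 = 511
  Σ(broken) = 2252 kJ
Bonds formed (products):
  N≡N: 1 × 967 = 967
  O-H: 4 × 453 = 1812
  Σ(formed) = 2779 kJ
ΔH = Σ(broken) − Σ(formed) = 2252 − 2779 = −527 kJ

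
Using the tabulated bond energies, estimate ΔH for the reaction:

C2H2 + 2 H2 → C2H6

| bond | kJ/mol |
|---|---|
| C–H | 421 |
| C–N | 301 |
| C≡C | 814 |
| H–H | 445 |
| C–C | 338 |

Bonds broken (reactants):
  C≡C: 1 × 814 = 814
  C–H: 2 × 421 = 842
  H–H: 2 × 445 = 890
  Σ(broken) = 2546 kJ
Bonds formed (products):
  C–C: 1 × 338 = 338
  C–H: 6 × 421 = 2526
  Σ(formed) = 2864 kJ
ΔH = Σ(broken) − Σ(formed) = 2546 − 2864 = −318 kJ

ΔH ≈ −318 kJ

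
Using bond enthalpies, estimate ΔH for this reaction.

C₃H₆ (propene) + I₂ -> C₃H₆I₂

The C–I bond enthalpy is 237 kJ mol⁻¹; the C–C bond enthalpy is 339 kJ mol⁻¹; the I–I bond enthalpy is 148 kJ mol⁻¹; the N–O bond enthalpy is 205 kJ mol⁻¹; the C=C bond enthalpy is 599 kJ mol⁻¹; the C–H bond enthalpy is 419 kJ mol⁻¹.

Bonds broken (reactants):
  C–C: 1 × 339 = 339
  C–H: 6 × 419 = 2514
  C=C: 1 × 599 = 599
  I–I: 1 × 148 = 148
  Σ(broken) = 3600 kJ
Bonds formed (products):
  C–C: 2 × 339 = 678
  C–H: 6 × 419 = 2514
  C–I: 2 × 237 = 474
  Σ(formed) = 3666 kJ
ΔH = Σ(broken) − Σ(formed) = 3600 − 3666 = −66 kJ

ΔH ≈ −66 kJ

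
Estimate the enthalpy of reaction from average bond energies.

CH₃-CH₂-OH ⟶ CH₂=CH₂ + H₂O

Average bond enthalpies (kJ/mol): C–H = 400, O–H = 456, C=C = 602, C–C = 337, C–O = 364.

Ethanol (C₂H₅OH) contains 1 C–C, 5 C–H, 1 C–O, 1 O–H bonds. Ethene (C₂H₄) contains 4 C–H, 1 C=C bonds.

ΔH ≈ +43 kJ

Bonds broken (reactants):
  C–C: 1 × 337 = 337
  C–H: 5 × 400 = 2000
  C–O: 1 × 364 = 364
  O–H: 1 × 456 = 456
  Σ(broken) = 3157 kJ
Bonds formed (products):
  C–H: 4 × 400 = 1600
  C=C: 1 × 602 = 602
  O–H: 2 × 456 = 912
  Σ(formed) = 3114 kJ
ΔH = Σ(broken) − Σ(formed) = 3157 − 3114 = +43 kJ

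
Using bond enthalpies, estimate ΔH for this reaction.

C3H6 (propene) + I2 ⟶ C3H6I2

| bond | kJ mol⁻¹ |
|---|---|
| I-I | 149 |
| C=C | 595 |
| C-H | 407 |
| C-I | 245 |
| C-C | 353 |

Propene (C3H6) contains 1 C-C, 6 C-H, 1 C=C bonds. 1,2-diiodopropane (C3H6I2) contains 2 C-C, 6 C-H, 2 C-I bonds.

Bonds broken (reactants):
  C-C: 1 × 353 = 353
  C-H: 6 × 407 = 2442
  C=C: 1 × 595 = 595
  I-I: 1 × 149 = 149
  Σ(broken) = 3539 kJ
Bonds formed (products):
  C-C: 2 × 353 = 706
  C-H: 6 × 407 = 2442
  C-I: 2 × 245 = 490
  Σ(formed) = 3638 kJ
ΔH = Σ(broken) − Σ(formed) = 3539 − 3638 = −99 kJ

ΔH ≈ −99 kJ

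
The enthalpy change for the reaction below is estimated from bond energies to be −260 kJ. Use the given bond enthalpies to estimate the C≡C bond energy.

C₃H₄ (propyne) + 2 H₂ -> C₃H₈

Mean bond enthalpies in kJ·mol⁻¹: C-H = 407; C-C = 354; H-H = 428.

D(C≡C) ≈ 866 kJ/mol

Let D be the C≡C bond energy.
Σ(broken) = 1×D + 1×354 + 4×407 + 2×428 = 2838 + D
Σ(formed) = 2×354 + 8×407 = 3964
ΔH = Σ(broken) − Σ(formed) = (2838 + D) − (3964) = −1126 + D
Setting this equal to −260 kJ gives D = 866 kJ/mol.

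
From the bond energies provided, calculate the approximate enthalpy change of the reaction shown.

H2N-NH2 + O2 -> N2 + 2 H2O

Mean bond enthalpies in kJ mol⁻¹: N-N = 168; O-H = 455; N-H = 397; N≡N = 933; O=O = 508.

ΔH ≈ −489 kJ

Bonds broken (reactants):
  N-H: 4 × 397 = 1588
  N-N: 1 × 168 = 168
  O=O: 1 × 508 = 508
  Σ(broken) = 2264 kJ
Bonds formed (products):
  N≡N: 1 × 933 = 933
  O-H: 4 × 455 = 1820
  Σ(formed) = 2753 kJ
ΔH = Σ(broken) − Σ(formed) = 2264 − 2753 = −489 kJ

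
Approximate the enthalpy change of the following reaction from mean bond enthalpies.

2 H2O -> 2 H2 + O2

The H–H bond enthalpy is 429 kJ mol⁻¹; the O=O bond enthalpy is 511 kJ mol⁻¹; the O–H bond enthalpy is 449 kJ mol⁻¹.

Bonds broken (reactants):
  O–H: 4 × 449 = 1796
  Σ(broken) = 1796 kJ
Bonds formed (products):
  H–H: 2 × 429 = 858
  O=O: 1 × 511 = 511
  Σ(formed) = 1369 kJ
ΔH = Σ(broken) − Σ(formed) = 1796 − 1369 = +427 kJ

ΔH ≈ +427 kJ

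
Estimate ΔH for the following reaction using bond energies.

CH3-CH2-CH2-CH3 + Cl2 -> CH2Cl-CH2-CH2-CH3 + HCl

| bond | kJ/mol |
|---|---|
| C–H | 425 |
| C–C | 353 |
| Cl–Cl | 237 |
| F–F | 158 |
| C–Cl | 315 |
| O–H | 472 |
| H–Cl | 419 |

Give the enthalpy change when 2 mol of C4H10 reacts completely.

Bonds broken (reactants):
  C–C: 3 × 353 = 1059
  C–H: 10 × 425 = 4250
  Cl–Cl: 1 × 237 = 237
  Σ(broken) = 5546 kJ
Bonds formed (products):
  C–C: 3 × 353 = 1059
  C–Cl: 1 × 315 = 315
  C–H: 9 × 425 = 3825
  H–Cl: 1 × 419 = 419
  Σ(formed) = 5618 kJ
ΔH = Σ(broken) − Σ(formed) = 5546 − 5618 = −72 kJ
For 2× the reaction as written: 2 × (−72) = −144 kJ

ΔH = −144 kJ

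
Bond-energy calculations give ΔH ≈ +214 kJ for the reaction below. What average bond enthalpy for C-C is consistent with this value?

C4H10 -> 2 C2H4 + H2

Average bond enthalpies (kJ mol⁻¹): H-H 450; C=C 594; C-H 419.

Let D be the C-C bond energy.
Σ(broken) = 3×D + 10×419 = 4190 + 3D
Σ(formed) = 8×419 + 2×594 + 1×450 = 4990
ΔH = Σ(broken) − Σ(formed) = (4190 + 3D) − (4990) = −800 + 3D
Setting this equal to +214 kJ gives 3D = 1014, so D = 338 kJ/mol.

D(C-C) ≈ 338 kJ/mol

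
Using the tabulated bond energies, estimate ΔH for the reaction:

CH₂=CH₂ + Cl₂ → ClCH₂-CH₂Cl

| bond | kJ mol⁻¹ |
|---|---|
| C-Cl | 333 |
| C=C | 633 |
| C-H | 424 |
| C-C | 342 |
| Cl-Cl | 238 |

ΔH ≈ −137 kJ

Bonds broken (reactants):
  C-H: 4 × 424 = 1696
  C=C: 1 × 633 = 633
  Cl-Cl: 1 × 238 = 238
  Σ(broken) = 2567 kJ
Bonds formed (products):
  C-C: 1 × 342 = 342
  C-Cl: 2 × 333 = 666
  C-H: 4 × 424 = 1696
  Σ(formed) = 2704 kJ
ΔH = Σ(broken) − Σ(formed) = 2567 − 2704 = −137 kJ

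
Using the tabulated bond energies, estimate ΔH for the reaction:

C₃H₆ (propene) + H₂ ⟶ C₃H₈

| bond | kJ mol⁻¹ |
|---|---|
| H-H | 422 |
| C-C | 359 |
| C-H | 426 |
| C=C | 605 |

ΔH ≈ −184 kJ

Bonds broken (reactants):
  C-C: 1 × 359 = 359
  C-H: 6 × 426 = 2556
  C=C: 1 × 605 = 605
  H-H: 1 × 422 = 422
  Σ(broken) = 3942 kJ
Bonds formed (products):
  C-C: 2 × 359 = 718
  C-H: 8 × 426 = 3408
  Σ(formed) = 4126 kJ
ΔH = Σ(broken) − Σ(formed) = 3942 − 4126 = −184 kJ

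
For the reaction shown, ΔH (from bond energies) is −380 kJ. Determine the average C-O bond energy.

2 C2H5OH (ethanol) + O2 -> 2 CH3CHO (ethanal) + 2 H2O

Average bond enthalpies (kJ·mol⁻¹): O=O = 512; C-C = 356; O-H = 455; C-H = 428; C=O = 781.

Let D be the C-O bond energy.
Σ(broken) = 2×356 + 10×428 + 2×D + 2×455 + 1×512 = 6414 + 2D
Σ(formed) = 2×356 + 8×428 + 2×781 + 4×455 = 7518
ΔH = Σ(broken) − Σ(formed) = (6414 + 2D) − (7518) = −1104 + 2D
Setting this equal to −380 kJ gives 2D = 724, so D = 362 kJ/mol.

D(C-O) ≈ 362 kJ/mol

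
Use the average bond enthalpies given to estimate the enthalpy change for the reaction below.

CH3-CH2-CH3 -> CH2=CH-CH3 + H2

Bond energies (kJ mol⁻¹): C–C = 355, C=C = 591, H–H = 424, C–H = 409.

Bonds broken (reactants):
  C–C: 2 × 355 = 710
  C–H: 8 × 409 = 3272
  Σ(broken) = 3982 kJ
Bonds formed (products):
  C–C: 1 × 355 = 355
  C–H: 6 × 409 = 2454
  C=C: 1 × 591 = 591
  H–H: 1 × 424 = 424
  Σ(formed) = 3824 kJ
ΔH = Σ(broken) − Σ(formed) = 3982 − 3824 = +158 kJ

ΔH ≈ +158 kJ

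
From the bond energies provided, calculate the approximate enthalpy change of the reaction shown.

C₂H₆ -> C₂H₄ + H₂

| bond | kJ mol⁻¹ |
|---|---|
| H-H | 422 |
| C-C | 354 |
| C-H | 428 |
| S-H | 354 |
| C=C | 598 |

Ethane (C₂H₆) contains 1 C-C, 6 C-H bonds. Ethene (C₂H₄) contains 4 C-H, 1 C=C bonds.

ΔH ≈ +190 kJ

Bonds broken (reactants):
  C-C: 1 × 354 = 354
  C-H: 6 × 428 = 2568
  Σ(broken) = 2922 kJ
Bonds formed (products):
  C-H: 4 × 428 = 1712
  C=C: 1 × 598 = 598
  H-H: 1 × 422 = 422
  Σ(formed) = 2732 kJ
ΔH = Σ(broken) − Σ(formed) = 2922 − 2732 = +190 kJ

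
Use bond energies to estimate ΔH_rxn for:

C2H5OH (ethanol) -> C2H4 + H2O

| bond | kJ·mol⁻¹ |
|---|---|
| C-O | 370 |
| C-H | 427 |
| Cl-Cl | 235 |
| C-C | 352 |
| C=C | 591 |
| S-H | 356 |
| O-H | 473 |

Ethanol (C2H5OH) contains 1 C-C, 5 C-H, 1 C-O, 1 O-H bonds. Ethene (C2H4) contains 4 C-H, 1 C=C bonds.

ΔH ≈ +85 kJ

Bonds broken (reactants):
  C-C: 1 × 352 = 352
  C-H: 5 × 427 = 2135
  C-O: 1 × 370 = 370
  O-H: 1 × 473 = 473
  Σ(broken) = 3330 kJ
Bonds formed (products):
  C-H: 4 × 427 = 1708
  C=C: 1 × 591 = 591
  O-H: 2 × 473 = 946
  Σ(formed) = 3245 kJ
ΔH = Σ(broken) − Σ(formed) = 3330 − 3245 = +85 kJ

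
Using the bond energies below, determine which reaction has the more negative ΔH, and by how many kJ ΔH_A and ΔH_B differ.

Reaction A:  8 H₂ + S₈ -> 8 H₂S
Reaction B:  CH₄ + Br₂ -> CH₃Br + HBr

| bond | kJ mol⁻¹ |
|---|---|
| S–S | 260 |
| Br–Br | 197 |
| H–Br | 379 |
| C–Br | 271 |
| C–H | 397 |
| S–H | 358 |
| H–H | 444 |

Reaction A:
  Bonds broken (reactants):
    H–H: 8 × 444 = 3552
    S–S: 8 × 260 = 2080
    Σ(broken) = 5632 kJ
  Bonds formed (products):
    S–H: 16 × 358 = 5728
    Σ(formed) = 5728 kJ
  ΔH_A = 5632 − 5728 = −96 kJ
Reaction B:
  Bonds broken (reactants):
    Br–Br: 1 × 197 = 197
    C–H: 4 × 397 = 1588
    Σ(broken) = 1785 kJ
  Bonds formed (products):
    C–Br: 1 × 271 = 271
    C–H: 3 × 397 = 1191
    H–Br: 1 × 379 = 379
    Σ(formed) = 1841 kJ
  ΔH_B = 1785 − 1841 = −56 kJ
ΔH_A − ΔH_B = −40 kJ, so reaction A has the more negative ΔH; |ΔH_A − ΔH_B| = 40 kJ.

Reaction A, by 40 kJ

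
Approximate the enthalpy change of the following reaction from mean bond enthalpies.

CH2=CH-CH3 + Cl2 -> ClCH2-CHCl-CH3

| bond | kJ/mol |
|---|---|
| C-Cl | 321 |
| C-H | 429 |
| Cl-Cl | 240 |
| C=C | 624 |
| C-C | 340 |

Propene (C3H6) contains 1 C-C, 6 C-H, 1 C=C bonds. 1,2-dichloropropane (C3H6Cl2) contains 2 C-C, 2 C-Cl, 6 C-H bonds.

Bonds broken (reactants):
  C-C: 1 × 340 = 340
  C-H: 6 × 429 = 2574
  C=C: 1 × 624 = 624
  Cl-Cl: 1 × 240 = 240
  Σ(broken) = 3778 kJ
Bonds formed (products):
  C-C: 2 × 340 = 680
  C-Cl: 2 × 321 = 642
  C-H: 6 × 429 = 2574
  Σ(formed) = 3896 kJ
ΔH = Σ(broken) − Σ(formed) = 3778 − 3896 = −118 kJ

ΔH ≈ −118 kJ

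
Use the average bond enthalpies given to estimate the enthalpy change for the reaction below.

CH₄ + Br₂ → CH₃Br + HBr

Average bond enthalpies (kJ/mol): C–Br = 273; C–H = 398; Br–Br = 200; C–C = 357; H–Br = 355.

Bonds broken (reactants):
  Br–Br: 1 × 200 = 200
  C–H: 4 × 398 = 1592
  Σ(broken) = 1792 kJ
Bonds formed (products):
  C–Br: 1 × 273 = 273
  C–H: 3 × 398 = 1194
  H–Br: 1 × 355 = 355
  Σ(formed) = 1822 kJ
ΔH = Σ(broken) − Σ(formed) = 1792 − 1822 = −30 kJ

ΔH ≈ −30 kJ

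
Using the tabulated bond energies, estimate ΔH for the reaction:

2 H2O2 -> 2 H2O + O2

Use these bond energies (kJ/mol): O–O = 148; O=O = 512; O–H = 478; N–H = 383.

Bonds broken (reactants):
  O–H: 4 × 478 = 1912
  O–O: 2 × 148 = 296
  Σ(broken) = 2208 kJ
Bonds formed (products):
  O–H: 4 × 478 = 1912
  O=O: 1 × 512 = 512
  Σ(formed) = 2424 kJ
ΔH = Σ(broken) − Σ(formed) = 2208 − 2424 = −216 kJ

ΔH ≈ −216 kJ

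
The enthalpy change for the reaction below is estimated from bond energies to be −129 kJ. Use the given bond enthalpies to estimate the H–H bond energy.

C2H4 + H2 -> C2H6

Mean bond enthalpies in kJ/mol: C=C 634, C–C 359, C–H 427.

D(H–H) ≈ 450 kJ/mol

Let D be the H–H bond energy.
Σ(broken) = 4×427 + 1×634 + 1×D = 2342 + D
Σ(formed) = 1×359 + 6×427 = 2921
ΔH = Σ(broken) − Σ(formed) = (2342 + D) − (2921) = −579 + D
Setting this equal to −129 kJ gives D = 450 kJ/mol.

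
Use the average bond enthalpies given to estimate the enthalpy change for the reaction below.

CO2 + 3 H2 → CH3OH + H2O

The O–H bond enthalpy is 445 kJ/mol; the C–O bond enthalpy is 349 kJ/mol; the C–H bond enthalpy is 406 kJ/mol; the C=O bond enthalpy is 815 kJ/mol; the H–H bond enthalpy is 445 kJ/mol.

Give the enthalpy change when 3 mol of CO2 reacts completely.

ΔH = +189 kJ

Bonds broken (reactants):
  C=O: 2 × 815 = 1630
  H–H: 3 × 445 = 1335
  Σ(broken) = 2965 kJ
Bonds formed (products):
  C–H: 3 × 406 = 1218
  C–O: 1 × 349 = 349
  O–H: 3 × 445 = 1335
  Σ(formed) = 2902 kJ
ΔH = Σ(broken) − Σ(formed) = 2965 − 2902 = +63 kJ
For 3× the reaction as written: 3 × (+63) = +189 kJ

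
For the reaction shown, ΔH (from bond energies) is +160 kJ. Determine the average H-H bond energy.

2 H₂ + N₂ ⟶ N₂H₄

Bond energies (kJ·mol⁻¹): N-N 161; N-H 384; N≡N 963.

Let D be the H-H bond energy.
Σ(broken) = 2×D + 1×963 = 963 + 2D
Σ(formed) = 4×384 + 1×161 = 1697
ΔH = Σ(broken) − Σ(formed) = (963 + 2D) − (1697) = −734 + 2D
Setting this equal to +160 kJ gives 2D = 894, so D = 447 kJ/mol.

D(H-H) ≈ 447 kJ/mol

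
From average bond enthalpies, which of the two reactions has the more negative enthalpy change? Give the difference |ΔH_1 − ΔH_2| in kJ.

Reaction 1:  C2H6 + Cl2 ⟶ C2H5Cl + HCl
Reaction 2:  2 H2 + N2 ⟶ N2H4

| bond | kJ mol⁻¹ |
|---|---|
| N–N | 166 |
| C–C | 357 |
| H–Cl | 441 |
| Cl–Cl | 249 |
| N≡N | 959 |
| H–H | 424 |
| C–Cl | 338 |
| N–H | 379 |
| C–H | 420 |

Reaction 1, by 235 kJ

Reaction 1:
  Bonds broken (reactants):
    C–C: 1 × 357 = 357
    C–H: 6 × 420 = 2520
    Cl–Cl: 1 × 249 = 249
    Σ(broken) = 3126 kJ
  Bonds formed (products):
    C–C: 1 × 357 = 357
    C–Cl: 1 × 338 = 338
    C–H: 5 × 420 = 2100
    H–Cl: 1 × 441 = 441
    Σ(formed) = 3236 kJ
  ΔH_1 = 3126 − 3236 = −110 kJ
Reaction 2:
  Bonds broken (reactants):
    H–H: 2 × 424 = 848
    N≡N: 1 × 959 = 959
    Σ(broken) = 1807 kJ
  Bonds formed (products):
    N–H: 4 × 379 = 1516
    N–N: 1 × 166 = 166
    Σ(formed) = 1682 kJ
  ΔH_2 = 1807 − 1682 = +125 kJ
ΔH_1 − ΔH_2 = −235 kJ, so reaction 1 has the more negative ΔH; |ΔH_1 − ΔH_2| = 235 kJ.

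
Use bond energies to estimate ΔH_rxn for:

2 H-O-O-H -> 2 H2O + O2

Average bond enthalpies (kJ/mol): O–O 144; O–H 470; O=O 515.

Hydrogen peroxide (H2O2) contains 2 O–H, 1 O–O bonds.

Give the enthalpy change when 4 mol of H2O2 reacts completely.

ΔH = −454 kJ

Bonds broken (reactants):
  O–H: 4 × 470 = 1880
  O–O: 2 × 144 = 288
  Σ(broken) = 2168 kJ
Bonds formed (products):
  O–H: 4 × 470 = 1880
  O=O: 1 × 515 = 515
  Σ(formed) = 2395 kJ
ΔH = Σ(broken) − Σ(formed) = 2168 − 2395 = −227 kJ
For 2× the reaction as written: 2 × (−227) = −454 kJ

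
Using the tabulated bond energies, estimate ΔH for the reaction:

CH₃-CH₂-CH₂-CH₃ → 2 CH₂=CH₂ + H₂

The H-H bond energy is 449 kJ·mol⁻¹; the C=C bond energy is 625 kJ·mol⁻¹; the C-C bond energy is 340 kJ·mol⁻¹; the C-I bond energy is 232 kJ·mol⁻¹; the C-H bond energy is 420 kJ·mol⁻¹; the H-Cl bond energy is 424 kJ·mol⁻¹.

Bonds broken (reactants):
  C-C: 3 × 340 = 1020
  C-H: 10 × 420 = 4200
  Σ(broken) = 5220 kJ
Bonds formed (products):
  C-H: 8 × 420 = 3360
  C=C: 2 × 625 = 1250
  H-H: 1 × 449 = 449
  Σ(formed) = 5059 kJ
ΔH = Σ(broken) − Σ(formed) = 5220 − 5059 = +161 kJ

ΔH ≈ +161 kJ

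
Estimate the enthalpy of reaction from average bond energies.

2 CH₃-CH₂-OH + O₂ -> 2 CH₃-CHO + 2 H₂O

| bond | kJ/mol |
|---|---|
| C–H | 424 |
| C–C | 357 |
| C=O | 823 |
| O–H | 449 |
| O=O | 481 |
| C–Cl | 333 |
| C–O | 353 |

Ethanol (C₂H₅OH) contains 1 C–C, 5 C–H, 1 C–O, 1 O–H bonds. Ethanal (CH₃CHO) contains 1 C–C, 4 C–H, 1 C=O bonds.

Bonds broken (reactants):
  C–C: 2 × 357 = 714
  C–H: 10 × 424 = 4240
  C–O: 2 × 353 = 706
  O–H: 2 × 449 = 898
  O=O: 1 × 481 = 481
  Σ(broken) = 7039 kJ
Bonds formed (products):
  C–C: 2 × 357 = 714
  C–H: 8 × 424 = 3392
  C=O: 2 × 823 = 1646
  O–H: 4 × 449 = 1796
  Σ(formed) = 7548 kJ
ΔH = Σ(broken) − Σ(formed) = 7039 − 7548 = −509 kJ

ΔH ≈ −509 kJ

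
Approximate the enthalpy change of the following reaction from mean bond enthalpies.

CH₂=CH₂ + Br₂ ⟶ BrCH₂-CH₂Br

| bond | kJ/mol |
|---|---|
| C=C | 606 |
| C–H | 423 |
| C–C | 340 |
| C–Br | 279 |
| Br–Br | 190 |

Bonds broken (reactants):
  Br–Br: 1 × 190 = 190
  C–H: 4 × 423 = 1692
  C=C: 1 × 606 = 606
  Σ(broken) = 2488 kJ
Bonds formed (products):
  C–Br: 2 × 279 = 558
  C–C: 1 × 340 = 340
  C–H: 4 × 423 = 1692
  Σ(formed) = 2590 kJ
ΔH = Σ(broken) − Σ(formed) = 2488 − 2590 = −102 kJ

ΔH ≈ −102 kJ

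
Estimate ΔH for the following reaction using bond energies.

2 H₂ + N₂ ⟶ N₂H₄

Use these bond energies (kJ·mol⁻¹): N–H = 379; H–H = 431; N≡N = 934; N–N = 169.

ΔH ≈ +111 kJ

Bonds broken (reactants):
  H–H: 2 × 431 = 862
  N≡N: 1 × 934 = 934
  Σ(broken) = 1796 kJ
Bonds formed (products):
  N–H: 4 × 379 = 1516
  N–N: 1 × 169 = 169
  Σ(formed) = 1685 kJ
ΔH = Σ(broken) − Σ(formed) = 1796 − 1685 = +111 kJ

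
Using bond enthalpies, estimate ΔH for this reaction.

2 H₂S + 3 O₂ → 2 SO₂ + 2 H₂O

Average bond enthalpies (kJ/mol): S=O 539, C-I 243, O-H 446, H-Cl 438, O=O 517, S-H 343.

Bonds broken (reactants):
  O=O: 3 × 517 = 1551
  S-H: 4 × 343 = 1372
  Σ(broken) = 2923 kJ
Bonds formed (products):
  O-H: 4 × 446 = 1784
  S=O: 4 × 539 = 2156
  Σ(formed) = 3940 kJ
ΔH = Σ(broken) − Σ(formed) = 2923 − 3940 = −1017 kJ

ΔH ≈ −1017 kJ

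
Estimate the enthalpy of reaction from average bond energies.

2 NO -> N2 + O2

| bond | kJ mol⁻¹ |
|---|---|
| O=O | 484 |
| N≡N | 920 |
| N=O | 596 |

ΔH ≈ −212 kJ

Bonds broken (reactants):
  N=O: 2 × 596 = 1192
  Σ(broken) = 1192 kJ
Bonds formed (products):
  N≡N: 1 × 920 = 920
  O=O: 1 × 484 = 484
  Σ(formed) = 1404 kJ
ΔH = Σ(broken) − Σ(formed) = 1192 − 1404 = −212 kJ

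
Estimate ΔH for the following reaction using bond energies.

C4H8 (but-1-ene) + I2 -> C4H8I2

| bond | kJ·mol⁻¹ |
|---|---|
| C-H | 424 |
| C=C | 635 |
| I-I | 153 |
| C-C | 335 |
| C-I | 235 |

ΔH ≈ −17 kJ

Bonds broken (reactants):
  C-C: 2 × 335 = 670
  C-H: 8 × 424 = 3392
  C=C: 1 × 635 = 635
  I-I: 1 × 153 = 153
  Σ(broken) = 4850 kJ
Bonds formed (products):
  C-C: 3 × 335 = 1005
  C-H: 8 × 424 = 3392
  C-I: 2 × 235 = 470
  Σ(formed) = 4867 kJ
ΔH = Σ(broken) − Σ(formed) = 4850 − 4867 = −17 kJ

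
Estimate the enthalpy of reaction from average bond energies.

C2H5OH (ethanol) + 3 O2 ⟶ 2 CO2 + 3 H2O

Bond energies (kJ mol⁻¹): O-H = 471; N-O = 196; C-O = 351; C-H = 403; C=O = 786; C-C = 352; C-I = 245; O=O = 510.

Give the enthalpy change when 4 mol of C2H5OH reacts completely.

Bonds broken (reactants):
  C-C: 1 × 352 = 352
  C-H: 5 × 403 = 2015
  C-O: 1 × 351 = 351
  O-H: 1 × 471 = 471
  O=O: 3 × 510 = 1530
  Σ(broken) = 4719 kJ
Bonds formed (products):
  C=O: 4 × 786 = 3144
  O-H: 6 × 471 = 2826
  Σ(formed) = 5970 kJ
ΔH = Σ(broken) − Σ(formed) = 4719 − 5970 = −1251 kJ
For 4× the reaction as written: 4 × (−1251) = −5004 kJ

ΔH = −5004 kJ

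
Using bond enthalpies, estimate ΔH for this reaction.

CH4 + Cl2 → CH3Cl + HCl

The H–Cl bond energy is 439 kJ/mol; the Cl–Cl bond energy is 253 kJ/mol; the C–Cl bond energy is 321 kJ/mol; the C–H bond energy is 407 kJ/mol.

Bonds broken (reactants):
  C–H: 4 × 407 = 1628
  Cl–Cl: 1 × 253 = 253
  Σ(broken) = 1881 kJ
Bonds formed (products):
  C–Cl: 1 × 321 = 321
  C–H: 3 × 407 = 1221
  H–Cl: 1 × 439 = 439
  Σ(formed) = 1981 kJ
ΔH = Σ(broken) − Σ(formed) = 1881 − 1981 = −100 kJ

ΔH ≈ −100 kJ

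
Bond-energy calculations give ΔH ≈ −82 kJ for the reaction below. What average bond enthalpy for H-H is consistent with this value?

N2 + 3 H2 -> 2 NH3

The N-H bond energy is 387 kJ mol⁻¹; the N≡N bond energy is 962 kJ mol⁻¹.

Let D be the H-H bond energy.
Σ(broken) = 3×D + 1×962 = 962 + 3D
Σ(formed) = 6×387 = 2322
ΔH = Σ(broken) − Σ(formed) = (962 + 3D) − (2322) = −1360 + 3D
Setting this equal to −82 kJ gives 3D = 1278, so D = 426 kJ/mol.

D(H-H) ≈ 426 kJ/mol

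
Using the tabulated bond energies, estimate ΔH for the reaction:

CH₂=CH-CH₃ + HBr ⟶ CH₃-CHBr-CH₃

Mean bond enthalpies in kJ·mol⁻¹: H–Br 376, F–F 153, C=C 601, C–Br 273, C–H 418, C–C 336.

Bonds broken (reactants):
  C–C: 1 × 336 = 336
  C–H: 6 × 418 = 2508
  C=C: 1 × 601 = 601
  H–Br: 1 × 376 = 376
  Σ(broken) = 3821 kJ
Bonds formed (products):
  C–Br: 1 × 273 = 273
  C–C: 2 × 336 = 672
  C–H: 7 × 418 = 2926
  Σ(formed) = 3871 kJ
ΔH = Σ(broken) − Σ(formed) = 3821 − 3871 = −50 kJ

ΔH ≈ −50 kJ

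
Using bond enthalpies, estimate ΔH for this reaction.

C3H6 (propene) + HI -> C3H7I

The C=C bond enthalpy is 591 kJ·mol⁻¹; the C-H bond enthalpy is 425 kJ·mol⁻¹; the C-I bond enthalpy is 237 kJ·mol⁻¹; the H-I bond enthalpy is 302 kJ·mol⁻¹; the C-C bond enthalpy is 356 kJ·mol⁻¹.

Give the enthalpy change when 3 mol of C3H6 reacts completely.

ΔH = −375 kJ

Bonds broken (reactants):
  C-C: 1 × 356 = 356
  C-H: 6 × 425 = 2550
  C=C: 1 × 591 = 591
  H-I: 1 × 302 = 302
  Σ(broken) = 3799 kJ
Bonds formed (products):
  C-C: 2 × 356 = 712
  C-H: 7 × 425 = 2975
  C-I: 1 × 237 = 237
  Σ(formed) = 3924 kJ
ΔH = Σ(broken) − Σ(formed) = 3799 − 3924 = −125 kJ
For 3× the reaction as written: 3 × (−125) = −375 kJ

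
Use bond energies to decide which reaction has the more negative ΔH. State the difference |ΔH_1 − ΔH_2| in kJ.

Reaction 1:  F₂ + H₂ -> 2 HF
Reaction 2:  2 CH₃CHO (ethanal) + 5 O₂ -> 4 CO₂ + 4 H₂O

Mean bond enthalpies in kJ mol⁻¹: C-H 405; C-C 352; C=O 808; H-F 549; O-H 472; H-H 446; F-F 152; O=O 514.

Reaction 1:
  Bonds broken (reactants):
    F-F: 1 × 152 = 152
    H-H: 1 × 446 = 446
    Σ(broken) = 598 kJ
  Bonds formed (products):
    H-F: 2 × 549 = 1098
    Σ(formed) = 1098 kJ
  ΔH_1 = 598 − 1098 = −500 kJ
Reaction 2:
  Bonds broken (reactants):
    C-C: 2 × 352 = 704
    C-H: 8 × 405 = 3240
    C=O: 2 × 808 = 1616
    O=O: 5 × 514 = 2570
    Σ(broken) = 8130 kJ
  Bonds formed (products):
    C=O: 8 × 808 = 6464
    O-H: 8 × 472 = 3776
    Σ(formed) = 10240 kJ
  ΔH_2 = 8130 − 10240 = −2110 kJ
ΔH_1 − ΔH_2 = +1610 kJ, so reaction 2 has the more negative ΔH; |ΔH_1 − ΔH_2| = 1610 kJ.

Reaction 2, by 1610 kJ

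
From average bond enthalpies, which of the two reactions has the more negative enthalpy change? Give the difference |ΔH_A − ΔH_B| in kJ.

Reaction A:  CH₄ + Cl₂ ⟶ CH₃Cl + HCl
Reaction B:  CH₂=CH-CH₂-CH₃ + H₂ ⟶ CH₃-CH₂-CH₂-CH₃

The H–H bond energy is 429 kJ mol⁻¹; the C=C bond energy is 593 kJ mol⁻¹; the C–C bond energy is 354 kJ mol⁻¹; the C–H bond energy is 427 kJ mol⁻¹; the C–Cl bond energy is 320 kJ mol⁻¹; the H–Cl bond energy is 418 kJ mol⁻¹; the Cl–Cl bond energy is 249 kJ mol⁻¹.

Reaction A:
  Bonds broken (reactants):
    C–H: 4 × 427 = 1708
    Cl–Cl: 1 × 249 = 249
    Σ(broken) = 1957 kJ
  Bonds formed (products):
    C–Cl: 1 × 320 = 320
    C–H: 3 × 427 = 1281
    H–Cl: 1 × 418 = 418
    Σ(formed) = 2019 kJ
  ΔH_A = 1957 − 2019 = −62 kJ
Reaction B:
  Bonds broken (reactants):
    C–C: 2 × 354 = 708
    C–H: 8 × 427 = 3416
    C=C: 1 × 593 = 593
    H–H: 1 × 429 = 429
    Σ(broken) = 5146 kJ
  Bonds formed (products):
    C–C: 3 × 354 = 1062
    C–H: 10 × 427 = 4270
    Σ(formed) = 5332 kJ
  ΔH_B = 5146 − 5332 = −186 kJ
ΔH_A − ΔH_B = +124 kJ, so reaction B has the more negative ΔH; |ΔH_A − ΔH_B| = 124 kJ.

Reaction B, by 124 kJ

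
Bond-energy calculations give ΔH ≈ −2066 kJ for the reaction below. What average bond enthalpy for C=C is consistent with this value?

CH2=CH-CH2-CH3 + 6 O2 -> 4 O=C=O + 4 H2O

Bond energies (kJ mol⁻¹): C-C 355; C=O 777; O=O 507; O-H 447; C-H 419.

Let D be the C=C bond energy.
Σ(broken) = 2×355 + 8×419 + 1×D + 6×507 = 7104 + D
Σ(formed) = 8×777 + 8×447 = 9792
ΔH = Σ(broken) − Σ(formed) = (7104 + D) − (9792) = −2688 + D
Setting this equal to −2066 kJ gives D = 622 kJ/mol.

D(C=C) ≈ 622 kJ/mol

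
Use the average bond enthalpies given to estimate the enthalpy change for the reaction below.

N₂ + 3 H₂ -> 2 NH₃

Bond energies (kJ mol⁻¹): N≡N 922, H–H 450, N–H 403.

Bonds broken (reactants):
  H–H: 3 × 450 = 1350
  N≡N: 1 × 922 = 922
  Σ(broken) = 2272 kJ
Bonds formed (products):
  N–H: 6 × 403 = 2418
  Σ(formed) = 2418 kJ
ΔH = Σ(broken) − Σ(formed) = 2272 − 2418 = −146 kJ

ΔH ≈ −146 kJ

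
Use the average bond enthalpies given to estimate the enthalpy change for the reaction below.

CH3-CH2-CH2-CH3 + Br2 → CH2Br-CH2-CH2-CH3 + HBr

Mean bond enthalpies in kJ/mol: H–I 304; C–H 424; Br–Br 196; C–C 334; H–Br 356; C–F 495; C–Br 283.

ΔH ≈ −19 kJ

Bonds broken (reactants):
  Br–Br: 1 × 196 = 196
  C–C: 3 × 334 = 1002
  C–H: 10 × 424 = 4240
  Σ(broken) = 5438 kJ
Bonds formed (products):
  C–Br: 1 × 283 = 283
  C–C: 3 × 334 = 1002
  C–H: 9 × 424 = 3816
  H–Br: 1 × 356 = 356
  Σ(formed) = 5457 kJ
ΔH = Σ(broken) − Σ(formed) = 5438 − 5457 = −19 kJ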